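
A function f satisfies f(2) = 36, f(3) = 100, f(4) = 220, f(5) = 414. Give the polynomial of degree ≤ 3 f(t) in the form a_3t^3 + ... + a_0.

L_0(t) = (t - 3)(t - 4)(t - 5) / [-6] = -(1/6)t^3 + 2t^2 - (47/6)t + 10
L_1(t) = (t - 2)(t - 4)(t - 5) / [2] = (1/2)t^3 - (11/2)t^2 + 19t - 20
L_2(t) = (t - 2)(t - 3)(t - 5) / [-2] = -(1/2)t^3 + 5t^2 - (31/2)t + 15
L_3(t) = (t - 2)(t - 3)(t - 4) / [6] = (1/6)t^3 - (3/2)t^2 + (13/3)t - 4
f(t) = 36·L_0 + 100·L_1 + 220·L_2 + 414·L_3
  36·L_0(t) = -6t^3 + 72t^2 - 282t + 360
  100·L_1(t) = 50t^3 - 550t^2 + 1900t - 2000
  220·L_2(t) = -110t^3 + 1100t^2 - 3410t + 3300
  414·L_3(t) = 69t^3 - 621t^2 + 1794t - 1656
Adding term by term: 3t^3 + t^2 + 2t + 4

f(t) = 3t^3 + t^2 + 2t + 4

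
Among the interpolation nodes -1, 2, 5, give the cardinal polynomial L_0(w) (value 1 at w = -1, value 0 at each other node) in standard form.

L_0(w) = (1/18)w^2 - (7/18)w + 5/9

L_0(w) = (w - 2)(w - 5) / [(-3)·(-6)]
       = (w^2 - 7w + 10) / (18)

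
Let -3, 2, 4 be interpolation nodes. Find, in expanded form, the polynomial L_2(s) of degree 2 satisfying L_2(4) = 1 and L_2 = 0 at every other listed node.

L_2(s) = (s + 3)(s - 2) / [(7)·(2)]
       = (s^2 + s - 6) / (14)

L_2(s) = (1/14)s^2 + (1/14)s - 3/7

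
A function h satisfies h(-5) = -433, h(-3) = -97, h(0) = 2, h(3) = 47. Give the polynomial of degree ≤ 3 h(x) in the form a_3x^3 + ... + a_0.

h(x) = 3x^3 - 3x^2 - 3x + 2

Newton's divided differences:
h[-5,-3] = (-97 - (-433)) / (-3 - (-5)) = 168
h[-3,0] = (2 - (-97)) / (0 - (-3)) = 33
h[0,3] = (47 - 2) / (3 - 0) = 15
h[-5,-3,0] = (33 - 168) / (0 - (-5)) = -27
h[-3,0,3] = (15 - 33) / (3 - (-3)) = -3
h[-5,-3,0,3] = (-3 - (-27)) / (3 - (-5)) = 3
h(x) = -433 + 168·(x + 5) + (-27)·(x + 5)(x + 3) + 3·(x + 5)(x + 3)x
Expanding: h(x) = 3x^3 - 3x^2 - 3x + 2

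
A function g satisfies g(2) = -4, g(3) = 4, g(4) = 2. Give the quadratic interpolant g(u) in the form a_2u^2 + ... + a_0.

Build the Lagrange basis polynomials:
L_0(u) = (u - 3)(u - 4) / [2] = (1/2)u^2 - (7/2)u + 6
L_1(u) = (u - 2)(u - 4) / [-1] = -u^2 + 6u - 8
L_2(u) = (u - 2)(u - 3) / [2] = (1/2)u^2 - (5/2)u + 3
g(u) = (-4)·L_0 + 4·L_1 + 2·L_2
  (-4)·L_0(u) = -2u^2 + 14u - 24
  4·L_1(u) = -4u^2 + 24u - 32
  2·L_2(u) = u^2 - 5u + 6
Adding term by term: -5u^2 + 33u - 50

g(u) = -5u^2 + 33u - 50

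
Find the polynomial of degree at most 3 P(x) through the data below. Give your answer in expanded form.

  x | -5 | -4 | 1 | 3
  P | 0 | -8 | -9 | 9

Build the Lagrange basis polynomials:
L_0(x) = (x + 4)(x - 1)(x - 3) / [-48] = -(1/48)x^3 + (13/48)x - 1/4
L_1(x) = (x + 5)(x - 1)(x - 3) / [35] = (1/35)x^3 + (1/35)x^2 - (17/35)x + 3/7
L_2(x) = (x + 5)(x + 4)(x - 3) / [-60] = -(1/60)x^3 - (1/10)x^2 + (7/60)x + 1
L_3(x) = (x + 5)(x + 4)(x - 1) / [112] = (1/112)x^3 + (1/14)x^2 + (11/112)x - 5/28
P(x) = 0·L_0 + (-8)·L_1 + (-9)·L_2 + 9·L_3
  0·L_0(x) = 0
  (-8)·L_1(x) = -(8/35)x^3 - (8/35)x^2 + (136/35)x - 24/7
  (-9)·L_2(x) = (3/20)x^3 + (9/10)x^2 - (21/20)x - 9
  9·L_3(x) = (9/112)x^3 + (9/14)x^2 + (99/112)x - 45/28
Adding term by term: (1/560)x^3 + (46/35)x^2 + (2083/560)x - 393/28

P(x) = (1/560)x^3 + (46/35)x^2 + (2083/560)x - 393/28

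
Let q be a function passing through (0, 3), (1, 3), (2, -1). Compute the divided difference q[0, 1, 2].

q[0,1] = (3 - 3) / (1 - 0) = 0
q[1,2] = (-1 - 3) / (2 - 1) = -4
q[0,1,2] = (-4 - 0) / (2 - 0) = -2

-2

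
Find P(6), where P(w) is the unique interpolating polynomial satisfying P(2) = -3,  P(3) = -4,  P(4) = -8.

Using Newton's divided-difference form:
P[2,3] = (-4 - (-3)) / (3 - 2) = -1
P[3,4] = (-8 - (-4)) / (4 - 3) = -4
P[2,3,4] = (-4 - (-1)) / (4 - 2) = -3/2
P(6) = -3 + (-1)·(4) + (-3/2)·(4)·(3) = -25

-25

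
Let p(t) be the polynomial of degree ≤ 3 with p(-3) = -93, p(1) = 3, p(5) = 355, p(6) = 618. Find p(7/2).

959/8

Using Newton's divided-difference form:
p[-3,1] = (3 - (-93)) / (1 - (-3)) = 24
p[1,5] = (355 - 3) / (5 - 1) = 88
p[5,6] = (618 - 355) / (6 - 5) = 263
p[-3,1,5] = (88 - 24) / (5 - (-3)) = 8
p[1,5,6] = (263 - 88) / (6 - 1) = 35
p[-3,1,5,6] = (35 - 8) / (6 - (-3)) = 3
p(7/2) = -93 + 24·(13/2) + 8·(13/2)·(5/2) + 3·(13/2)·(5/2)·(-3/2) = 959/8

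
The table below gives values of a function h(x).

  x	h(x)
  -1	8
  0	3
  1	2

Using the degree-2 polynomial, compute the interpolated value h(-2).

17

Using Newton's divided-difference form:
h[-1,0] = (3 - 8) / (0 - (-1)) = -5
h[0,1] = (2 - 3) / (1 - 0) = -1
h[-1,0,1] = (-1 - (-5)) / (1 - (-1)) = 2
h(-2) = 8 + (-5)·(-1) + 2·(-1)·(-2) = 17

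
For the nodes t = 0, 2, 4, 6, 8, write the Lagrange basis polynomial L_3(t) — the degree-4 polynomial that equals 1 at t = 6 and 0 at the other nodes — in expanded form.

L_3(t) = -(1/96)t^4 + (7/48)t^3 - (7/12)t^2 + (2/3)t

L_3(t) = t(t - 2)(t - 4)(t - 8) / [(6)·(4)·(2)·(-2)]
       = (t^4 - 14t^3 + 56t^2 - 64t) / (-96)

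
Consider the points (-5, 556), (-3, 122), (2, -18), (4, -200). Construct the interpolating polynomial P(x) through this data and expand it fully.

L_0(x) = (x + 3)(x - 2)(x - 4) / [-126] = -(1/126)x^3 + (1/42)x^2 + (5/63)x - 4/21
L_1(x) = (x + 5)(x - 2)(x - 4) / [70] = (1/70)x^3 - (1/70)x^2 - (11/35)x + 4/7
L_2(x) = (x + 5)(x + 3)(x - 4) / [-70] = -(1/70)x^3 - (2/35)x^2 + (17/70)x + 6/7
L_3(x) = (x + 5)(x + 3)(x - 2) / [126] = (1/126)x^3 + (1/21)x^2 - (1/126)x - 5/21
P(x) = 556·L_0 + 122·L_1 + (-18)·L_2 + (-200)·L_3
  556·L_0(x) = -(278/63)x^3 + (278/21)x^2 + (2780/63)x - 2224/21
  122·L_1(x) = (61/35)x^3 - (61/35)x^2 - (1342/35)x + 488/7
  (-18)·L_2(x) = (9/35)x^3 + (36/35)x^2 - (153/35)x - 108/7
  (-200)·L_3(x) = -(100/63)x^3 - (200/21)x^2 + (100/63)x + 1000/21
Adding term by term: -4x^3 + 3x^2 + 3x - 4

P(x) = -4x^3 + 3x^2 + 3x - 4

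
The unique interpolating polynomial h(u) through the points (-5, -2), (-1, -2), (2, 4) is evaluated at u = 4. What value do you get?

76/7

Evaluate each Lagrange basis at u = 4:
L_0(4) = (5)·(2)/[(-4)·(-7)] = 5/14
L_1(4) = (9)·(2)/[(4)·(-3)] = -3/2
L_2(4) = (9)·(5)/[(7)·(3)] = 15/7
Sum: (-2)·(5/14) + (-2)·(-3/2) + 4·(15/7) = 76/7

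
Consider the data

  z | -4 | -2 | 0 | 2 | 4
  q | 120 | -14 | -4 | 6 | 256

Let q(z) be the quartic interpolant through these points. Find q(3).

Using Newton's divided-difference form:
q[-4,-2] = (-14 - 120) / (-2 - (-4)) = -67
q[-2,0] = (-4 - (-14)) / (0 - (-2)) = 5
q[0,2] = (6 - (-4)) / (2 - 0) = 5
q[2,4] = (256 - 6) / (4 - 2) = 125
q[-4,-2,0] = (5 - (-67)) / (0 - (-4)) = 18
q[-2,0,2] = (5 - 5) / (2 - (-2)) = 0
q[0,2,4] = (125 - 5) / (4 - 0) = 30
q[-4,-2,0,2] = (0 - 18) / (2 - (-4)) = -3
q[-2,0,2,4] = (30 - 0) / (4 - (-2)) = 5
q[-4,-2,0,2,4] = (5 - (-3)) / (4 - (-4)) = 1
q(3) = 120 + (-67)·(7) + 18·(7)·(5) + (-3)·(7)·(5)·(3) + 1·(7)·(5)·(3)·(1) = 71

71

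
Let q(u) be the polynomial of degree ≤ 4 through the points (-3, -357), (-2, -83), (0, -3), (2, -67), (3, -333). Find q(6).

L_0(6) = (8)·(6)·(4)·(3)/[(-1)·(-3)·(-5)·(-6)] = 32/5
L_1(6) = (9)·(6)·(4)·(3)/[(1)·(-2)·(-4)·(-5)] = -81/5
L_2(6) = (9)·(8)·(4)·(3)/[(3)·(2)·(-2)·(-3)] = 24
L_3(6) = (9)·(8)·(6)·(3)/[(5)·(4)·(2)·(-1)] = -162/5
L_4(6) = (9)·(8)·(6)·(4)/[(6)·(5)·(3)·(1)] = 96/5
Sum: (-357)·(32/5) + (-83)·(-81/5) + (-3)·(24) + (-67)·(-162/5) + (-333)·(96/5) = -5235

-5235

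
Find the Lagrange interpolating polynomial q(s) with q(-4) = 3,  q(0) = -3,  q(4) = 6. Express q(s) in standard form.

Build the Lagrange basis polynomials:
L_0(s) = s(s - 4) / [32] = (1/32)s^2 - (1/8)s
L_1(s) = (s + 4)(s - 4) / [-16] = -(1/16)s^2 + 1
L_2(s) = (s + 4)s / [32] = (1/32)s^2 + (1/8)s
q(s) = 3·L_0 + (-3)·L_1 + 6·L_2
  3·L_0(s) = (3/32)s^2 - (3/8)s
  (-3)·L_1(s) = (3/16)s^2 - 3
  6·L_2(s) = (3/16)s^2 + (3/4)s
Adding term by term: (15/32)s^2 + (3/8)s - 3

q(s) = (15/32)s^2 + (3/8)s - 3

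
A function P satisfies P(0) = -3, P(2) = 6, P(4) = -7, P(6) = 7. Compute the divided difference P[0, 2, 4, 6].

49/48

P[0,2] = (6 - (-3)) / (2 - 0) = 9/2
P[2,4] = (-7 - 6) / (4 - 2) = -13/2
P[4,6] = (7 - (-7)) / (6 - 4) = 7
P[0,2,4] = (-13/2 - 9/2) / (4 - 0) = -11/4
P[2,4,6] = (7 - (-13/2)) / (6 - 2) = 27/8
P[0,2,4,6] = (27/8 - (-11/4)) / (6 - 0) = 49/48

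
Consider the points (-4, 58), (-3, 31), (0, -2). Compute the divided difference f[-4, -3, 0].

f[-4,-3] = (31 - 58) / (-3 - (-4)) = -27
f[-3,0] = (-2 - 31) / (0 - (-3)) = -11
f[-4,-3,0] = (-11 - (-27)) / (0 - (-4)) = 4

4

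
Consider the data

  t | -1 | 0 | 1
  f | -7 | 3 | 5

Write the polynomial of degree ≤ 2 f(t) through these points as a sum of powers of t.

Newton's divided differences:
f[-1,0] = (3 - (-7)) / (0 - (-1)) = 10
f[0,1] = (5 - 3) / (1 - 0) = 2
f[-1,0,1] = (2 - 10) / (1 - (-1)) = -4
f(t) = -7 + 10·(t + 1) + (-4)·(t + 1)t
Expanding: f(t) = -4t^2 + 6t + 3

f(t) = -4t^2 + 6t + 3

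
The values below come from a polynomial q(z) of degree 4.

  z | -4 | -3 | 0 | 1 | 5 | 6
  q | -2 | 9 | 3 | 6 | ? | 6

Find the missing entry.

The 5 known values determine q uniquely (degree ≤ 4).
Evaluate each Lagrange basis at z = 5:
L_0(5) = (8)·(5)·(4)·(-1)/[(-1)·(-4)·(-5)·(-10)] = -4/5
L_1(5) = (9)·(5)·(4)·(-1)/[(1)·(-3)·(-4)·(-9)] = 5/3
L_2(5) = (9)·(8)·(4)·(-1)/[(4)·(3)·(-1)·(-6)] = -4
L_3(5) = (9)·(8)·(5)·(-1)/[(5)·(4)·(1)·(-5)] = 18/5
L_4(5) = (9)·(8)·(5)·(4)/[(10)·(9)·(6)·(5)] = 8/15
Sum: (-2)·(-4/5) + 9·(5/3) + 3·(-4) + 6·(18/5) + 6·(8/15) = 147/5

147/5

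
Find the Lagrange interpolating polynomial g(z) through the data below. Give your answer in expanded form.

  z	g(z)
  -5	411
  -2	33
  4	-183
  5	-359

g(z) = -3z^3 + z^2 - 2z + 1

Build the Lagrange basis polynomials:
L_0(z) = (z + 2)(z - 4)(z - 5) / [-270] = -(1/270)z^3 + (7/270)z^2 - (1/135)z - 4/27
L_1(z) = (z + 5)(z - 4)(z - 5) / [126] = (1/126)z^3 - (2/63)z^2 - (25/126)z + 50/63
L_2(z) = (z + 5)(z + 2)(z - 5) / [-54] = -(1/54)z^3 - (1/27)z^2 + (25/54)z + 25/27
L_3(z) = (z + 5)(z + 2)(z - 4) / [70] = (1/70)z^3 + (3/70)z^2 - (9/35)z - 4/7
g(z) = 411·L_0 + 33·L_1 + (-183)·L_2 + (-359)·L_3
  411·L_0(z) = -(137/90)z^3 + (959/90)z^2 - (137/45)z - 548/9
  33·L_1(z) = (11/42)z^3 - (22/21)z^2 - (275/42)z + 550/21
  (-183)·L_2(z) = (61/18)z^3 + (61/9)z^2 - (1525/18)z - 1525/9
  (-359)·L_3(z) = -(359/70)z^3 - (1077/70)z^2 + (3231/35)z + 1436/7
Adding term by term: -3z^3 + z^2 - 2z + 1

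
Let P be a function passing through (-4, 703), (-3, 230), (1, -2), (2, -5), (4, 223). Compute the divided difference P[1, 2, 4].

P[1,2] = (-5 - (-2)) / (2 - 1) = -3
P[2,4] = (223 - (-5)) / (4 - 2) = 114
P[1,2,4] = (114 - (-3)) / (4 - 1) = 39

39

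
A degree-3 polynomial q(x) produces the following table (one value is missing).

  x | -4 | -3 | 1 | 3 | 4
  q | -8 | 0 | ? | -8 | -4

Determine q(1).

-36/7

The 4 known values determine q uniquely (degree ≤ 3).
L_0(1) = (4)·(-2)·(-3)/[(-1)·(-7)·(-8)] = -3/7
L_1(1) = (5)·(-2)·(-3)/[(1)·(-6)·(-7)] = 5/7
L_2(1) = (5)·(4)·(-3)/[(7)·(6)·(-1)] = 10/7
L_3(1) = (5)·(4)·(-2)/[(8)·(7)·(1)] = -5/7
Sum: (-8)·(-3/7) + 0 + (-8)·(10/7) + (-4)·(-5/7) = -36/7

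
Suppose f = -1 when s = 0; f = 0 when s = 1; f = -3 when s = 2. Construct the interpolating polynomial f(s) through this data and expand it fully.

Build the Lagrange basis polynomials:
L_0(s) = (s - 1)(s - 2) / [2] = (1/2)s^2 - (3/2)s + 1
L_1(s) = s(s - 2) / [-1] = -s^2 + 2s
L_2(s) = s(s - 1) / [2] = (1/2)s^2 - (1/2)s
f(s) = (-1)·L_0 + 0·L_1 + (-3)·L_2
  (-1)·L_0(s) = -(1/2)s^2 + (3/2)s - 1
  0·L_1(s) = 0
  (-3)·L_2(s) = -(3/2)s^2 + (3/2)s
Adding term by term: -2s^2 + 3s - 1

f(s) = -2s^2 + 3s - 1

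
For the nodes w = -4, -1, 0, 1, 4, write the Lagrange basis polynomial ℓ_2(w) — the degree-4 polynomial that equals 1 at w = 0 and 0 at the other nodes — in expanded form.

ℓ_2(w) = (w + 4)(w + 1)(w - 1)(w - 4) / [(4)·(1)·(-1)·(-4)]
       = (w^4 - 17w^2 + 16) / (16)

ℓ_2(w) = (1/16)w^4 - (17/16)w^2 + 1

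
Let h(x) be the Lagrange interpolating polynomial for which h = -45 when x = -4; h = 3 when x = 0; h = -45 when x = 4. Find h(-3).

Evaluate each Lagrange basis at x = -3:
L_0(-3) = (-3)·(-7)/[(-4)·(-8)] = 21/32
L_1(-3) = (1)·(-7)/[(4)·(-4)] = 7/16
L_2(-3) = (1)·(-3)/[(8)·(4)] = -3/32
Sum: (-45)·(21/32) + 3·(7/16) + (-45)·(-3/32) = -24

-24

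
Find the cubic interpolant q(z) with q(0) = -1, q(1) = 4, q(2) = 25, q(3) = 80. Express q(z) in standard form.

Build the Lagrange basis polynomials:
L_0(z) = (z - 1)(z - 2)(z - 3) / [-6] = -(1/6)z^3 + z^2 - (11/6)z + 1
L_1(z) = z(z - 2)(z - 3) / [2] = (1/2)z^3 - (5/2)z^2 + 3z
L_2(z) = z(z - 1)(z - 3) / [-2] = -(1/2)z^3 + 2z^2 - (3/2)z
L_3(z) = z(z - 1)(z - 2) / [6] = (1/6)z^3 - (1/2)z^2 + (1/3)z
q(z) = (-1)·L_0 + 4·L_1 + 25·L_2 + 80·L_3
  (-1)·L_0(z) = (1/6)z^3 - z^2 + (11/6)z - 1
  4·L_1(z) = 2z^3 - 10z^2 + 12z
  25·L_2(z) = -(25/2)z^3 + 50z^2 - (75/2)z
  80·L_3(z) = (40/3)z^3 - 40z^2 + (80/3)z
Adding term by term: 3z^3 - z^2 + 3z - 1

q(z) = 3z^3 - z^2 + 3z - 1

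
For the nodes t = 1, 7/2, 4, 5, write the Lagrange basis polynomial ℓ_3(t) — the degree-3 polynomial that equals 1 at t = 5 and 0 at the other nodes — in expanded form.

ℓ_3(t) = (1/6)t^3 - (17/12)t^2 + (43/12)t - 7/3

ℓ_3(t) = (t - 1)(t - 7/2)(t - 4) / [(4)·(3/2)·(1)]
       = (t^3 - (17/2)t^2 + (43/2)t - 14) / (6)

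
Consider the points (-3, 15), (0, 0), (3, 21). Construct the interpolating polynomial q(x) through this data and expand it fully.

q(x) = 2x^2 + x

L_0(x) = x(x - 3) / [18] = (1/18)x^2 - (1/6)x
L_1(x) = (x + 3)(x - 3) / [-9] = -(1/9)x^2 + 1
L_2(x) = (x + 3)x / [18] = (1/18)x^2 + (1/6)x
q(x) = 15·L_0 + 0·L_1 + 21·L_2
  15·L_0(x) = (5/6)x^2 - (5/2)x
  0·L_1(x) = 0
  21·L_2(x) = (7/6)x^2 + (7/2)x
Adding term by term: 2x^2 + x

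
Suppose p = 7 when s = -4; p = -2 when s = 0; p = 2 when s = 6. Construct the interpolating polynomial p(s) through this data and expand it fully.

Build the Lagrange basis polynomials:
L_0(s) = s(s - 6) / [40] = (1/40)s^2 - (3/20)s
L_1(s) = (s + 4)(s - 6) / [-24] = -(1/24)s^2 + (1/12)s + 1
L_2(s) = (s + 4)s / [60] = (1/60)s^2 + (1/15)s
p(s) = 7·L_0 + (-2)·L_1 + 2·L_2
  7·L_0(s) = (7/40)s^2 - (21/20)s
  (-2)·L_1(s) = (1/12)s^2 - (1/6)s - 2
  2·L_2(s) = (1/30)s^2 + (2/15)s
Adding term by term: (7/24)s^2 - (13/12)s - 2

p(s) = (7/24)s^2 - (13/12)s - 2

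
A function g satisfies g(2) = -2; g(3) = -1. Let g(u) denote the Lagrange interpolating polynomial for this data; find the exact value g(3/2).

Evaluate each Lagrange basis at u = 3/2:
L_0(3/2) = (-3/2)/[(-1)] = 3/2
L_1(3/2) = (-1/2)/[(1)] = -1/2
Sum: (-2)·(3/2) + (-1)·(-1/2) = -5/2

-5/2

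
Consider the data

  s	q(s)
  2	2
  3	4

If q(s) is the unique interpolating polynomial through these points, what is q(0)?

-2

Evaluate each Lagrange basis at s = 0:
L_0(0) = (-3)/[(-1)] = 3
L_1(0) = (-2)/[(1)] = -2
Sum: 2·(3) + 4·(-2) = -2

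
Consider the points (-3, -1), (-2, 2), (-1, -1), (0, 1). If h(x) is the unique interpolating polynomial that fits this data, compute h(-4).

Evaluate each Lagrange basis at x = -4:
L_0(-4) = (-2)·(-3)·(-4)/[(-1)·(-2)·(-3)] = 4
L_1(-4) = (-1)·(-3)·(-4)/[(1)·(-1)·(-2)] = -6
L_2(-4) = (-1)·(-2)·(-4)/[(2)·(1)·(-1)] = 4
L_3(-4) = (-1)·(-2)·(-3)/[(3)·(2)·(1)] = -1
Sum: (-1)·(4) + 2·(-6) + (-1)·(4) + 1·(-1) = -21

-21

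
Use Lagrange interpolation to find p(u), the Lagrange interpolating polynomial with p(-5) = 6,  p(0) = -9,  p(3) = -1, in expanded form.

Build the Lagrange basis polynomials:
L_0(u) = u(u - 3) / [40] = (1/40)u^2 - (3/40)u
L_1(u) = (u + 5)(u - 3) / [-15] = -(1/15)u^2 - (2/15)u + 1
L_2(u) = (u + 5)u / [24] = (1/24)u^2 + (5/24)u
p(u) = 6·L_0 + (-9)·L_1 + (-1)·L_2
  6·L_0(u) = (3/20)u^2 - (9/20)u
  (-9)·L_1(u) = (3/5)u^2 + (6/5)u - 9
  (-1)·L_2(u) = -(1/24)u^2 - (5/24)u
Adding term by term: (17/24)u^2 + (13/24)u - 9

p(u) = (17/24)u^2 + (13/24)u - 9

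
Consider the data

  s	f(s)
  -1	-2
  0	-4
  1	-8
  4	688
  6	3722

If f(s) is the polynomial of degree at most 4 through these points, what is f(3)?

Evaluate each Lagrange basis at s = 3:
L_0(3) = (3)·(2)·(-1)·(-3)/[(-1)·(-2)·(-5)·(-7)] = 9/35
L_1(3) = (4)·(2)·(-1)·(-3)/[(1)·(-1)·(-4)·(-6)] = -1
L_2(3) = (4)·(3)·(-1)·(-3)/[(2)·(1)·(-3)·(-5)] = 6/5
L_3(3) = (4)·(3)·(2)·(-3)/[(5)·(4)·(3)·(-2)] = 3/5
L_4(3) = (4)·(3)·(2)·(-1)/[(7)·(6)·(5)·(2)] = -2/35
Sum: (-2)·(9/35) + (-4)·(-1) + (-8)·(6/5) + 688·(3/5) + 3722·(-2/35) = 194

194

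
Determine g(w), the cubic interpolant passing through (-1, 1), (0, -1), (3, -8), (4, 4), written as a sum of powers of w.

g(w) = (11/15)w^3 - (31/20)w^2 - (257/60)w - 1

Newton's divided differences:
g[-1,0] = (-1 - 1) / (0 - (-1)) = -2
g[0,3] = (-8 - (-1)) / (3 - 0) = -7/3
g[3,4] = (4 - (-8)) / (4 - 3) = 12
g[-1,0,3] = (-7/3 - (-2)) / (3 - (-1)) = -1/12
g[0,3,4] = (12 - (-7/3)) / (4 - 0) = 43/12
g[-1,0,3,4] = (43/12 - (-1/12)) / (4 - (-1)) = 11/15
g(w) = 1 + (-2)·(w + 1) + (-1/12)·(w + 1)w + (11/15)·(w + 1)w(w - 3)
Expanding: g(w) = (11/15)w^3 - (31/20)w^2 - (257/60)w - 1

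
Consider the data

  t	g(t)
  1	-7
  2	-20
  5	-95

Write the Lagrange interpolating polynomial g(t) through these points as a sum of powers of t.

g(t) = -3t^2 - 4t

Build the Lagrange basis polynomials:
L_0(t) = (t - 2)(t - 5) / [4] = (1/4)t^2 - (7/4)t + 5/2
L_1(t) = (t - 1)(t - 5) / [-3] = -(1/3)t^2 + 2t - 5/3
L_2(t) = (t - 1)(t - 2) / [12] = (1/12)t^2 - (1/4)t + 1/6
g(t) = (-7)·L_0 + (-20)·L_1 + (-95)·L_2
  (-7)·L_0(t) = -(7/4)t^2 + (49/4)t - 35/2
  (-20)·L_1(t) = (20/3)t^2 - 40t + 100/3
  (-95)·L_2(t) = -(95/12)t^2 + (95/4)t - 95/6
Adding term by term: -3t^2 - 4t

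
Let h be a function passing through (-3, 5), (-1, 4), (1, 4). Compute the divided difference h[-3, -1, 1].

h[-3,-1] = (4 - 5) / (-1 - (-3)) = -1/2
h[-1,1] = (4 - 4) / (1 - (-1)) = 0
h[-3,-1,1] = (0 - (-1/2)) / (1 - (-3)) = 1/8

1/8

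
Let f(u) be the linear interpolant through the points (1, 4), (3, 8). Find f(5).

12

L_0(5) = (2)/[(-2)] = -1
L_1(5) = (4)/[(2)] = 2
Sum: 4·(-1) + 8·(2) = 12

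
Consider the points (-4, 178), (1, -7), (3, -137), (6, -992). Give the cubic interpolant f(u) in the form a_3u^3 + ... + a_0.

f(u) = -4u^3 - 4u^2 + 3u - 2

Build the Lagrange basis polynomials:
L_0(u) = (u - 1)(u - 3)(u - 6) / [-350] = -(1/350)u^3 + (1/35)u^2 - (27/350)u + 9/175
L_1(u) = (u + 4)(u - 3)(u - 6) / [50] = (1/50)u^3 - (1/10)u^2 - (9/25)u + 36/25
L_2(u) = (u + 4)(u - 1)(u - 6) / [-42] = -(1/42)u^3 + (1/14)u^2 + (11/21)u - 4/7
L_3(u) = (u + 4)(u - 1)(u - 3) / [150] = (1/150)u^3 - (13/150)u + 2/25
f(u) = 178·L_0 + (-7)·L_1 + (-137)·L_2 + (-992)·L_3
  178·L_0(u) = -(89/175)u^3 + (178/35)u^2 - (2403/175)u + 1602/175
  (-7)·L_1(u) = -(7/50)u^3 + (7/10)u^2 + (63/25)u - 252/25
  (-137)·L_2(u) = (137/42)u^3 - (137/14)u^2 - (1507/21)u + 548/7
  (-992)·L_3(u) = -(496/75)u^3 + (6448/75)u - 1984/25
Adding term by term: -4u^3 - 4u^2 + 3u - 2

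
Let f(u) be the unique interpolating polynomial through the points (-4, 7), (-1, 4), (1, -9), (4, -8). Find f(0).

-79/30

L_0(0) = (1)·(-1)·(-4)/[(-3)·(-5)·(-8)] = -1/30
L_1(0) = (4)·(-1)·(-4)/[(3)·(-2)·(-5)] = 8/15
L_2(0) = (4)·(1)·(-4)/[(5)·(2)·(-3)] = 8/15
L_3(0) = (4)·(1)·(-1)/[(8)·(5)·(3)] = -1/30
Sum: 7·(-1/30) + 4·(8/15) + (-9)·(8/15) + (-8)·(-1/30) = -79/30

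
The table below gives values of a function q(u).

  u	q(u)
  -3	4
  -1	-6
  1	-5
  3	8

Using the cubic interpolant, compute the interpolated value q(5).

Using Newton's divided-difference form:
q[-3,-1] = (-6 - 4) / (-1 - (-3)) = -5
q[-1,1] = (-5 - (-6)) / (1 - (-1)) = 1/2
q[1,3] = (8 - (-5)) / (3 - 1) = 13/2
q[-3,-1,1] = (1/2 - (-5)) / (1 - (-3)) = 11/8
q[-1,1,3] = (13/2 - 1/2) / (3 - (-1)) = 3/2
q[-3,-1,1,3] = (3/2 - 11/8) / (3 - (-3)) = 1/48
q(5) = 4 + (-5)·(8) + (11/8)·(8)·(6) + (1/48)·(8)·(6)·(4) = 34

34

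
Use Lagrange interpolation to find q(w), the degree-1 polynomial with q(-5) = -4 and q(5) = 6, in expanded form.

q(w) = w + 1

L_0(w) = (w - 5) / [-10] = -(1/10)w + 1/2
L_1(w) = (w + 5) / [10] = (1/10)w + 1/2
q(w) = (-4)·L_0 + 6·L_1
  (-4)·L_0(w) = (2/5)w - 2
  6·L_1(w) = (3/5)w + 3
Adding term by term: w + 1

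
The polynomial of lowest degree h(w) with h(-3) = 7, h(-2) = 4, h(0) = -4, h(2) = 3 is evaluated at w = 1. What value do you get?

L_0(1) = (3)·(1)·(-1)/[(-1)·(-3)·(-5)] = 1/5
L_1(1) = (4)·(1)·(-1)/[(1)·(-2)·(-4)] = -1/2
L_2(1) = (4)·(3)·(-1)/[(3)·(2)·(-2)] = 1
L_3(1) = (4)·(3)·(1)/[(5)·(4)·(2)] = 3/10
Sum: 7·(1/5) + 4·(-1/2) + (-4)·(1) + 3·(3/10) = -37/10

-37/10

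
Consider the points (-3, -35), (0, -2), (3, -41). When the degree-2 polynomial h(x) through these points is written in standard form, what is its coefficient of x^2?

The leading coefficient equals the top divided difference h[-3,0,3].
h[-3,0] = (-2 - (-35)) / (0 - (-3)) = 11
h[0,3] = (-41 - (-2)) / (3 - 0) = -13
h[-3,0,3] = (-13 - 11) / (3 - (-3)) = -4

-4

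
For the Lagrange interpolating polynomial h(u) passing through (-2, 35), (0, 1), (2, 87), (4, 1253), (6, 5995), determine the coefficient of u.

-3

L_0(u) = u(u - 2)(u - 4)(u - 6) / [384] = (1/384)u^4 - (1/32)u^3 + (11/96)u^2 - (1/8)u
L_1(u) = (u + 2)(u - 2)(u - 4)(u - 6) / [-96] = -(1/96)u^4 + (5/48)u^3 - (5/24)u^2 - (5/12)u + 1
L_2(u) = (u + 2)u(u - 4)(u - 6) / [64] = (1/64)u^4 - (1/8)u^3 + (1/16)u^2 + (3/4)u
L_3(u) = (u + 2)u(u - 2)(u - 6) / [-96] = -(1/96)u^4 + (1/16)u^3 + (1/24)u^2 - (1/4)u
L_4(u) = (u + 2)u(u - 2)(u - 4) / [384] = (1/384)u^4 - (1/96)u^3 - (1/96)u^2 + (1/24)u
h(u) = 35·L_0 + 1·L_1 + 87·L_2 + 1253·L_3 + 5995·L_4
Only the coefficient of u is needed; take it from each L_i and combine:
35·(-1/8) + 1·(-5/12) + 87·(3/4) + 1253·(-1/4) + 5995·(1/24) = -3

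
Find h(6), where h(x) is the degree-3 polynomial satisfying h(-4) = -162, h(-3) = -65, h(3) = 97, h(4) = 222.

L_0(6) = (9)·(3)·(2)/[(-1)·(-7)·(-8)] = -27/28
L_1(6) = (10)·(3)·(2)/[(1)·(-6)·(-7)] = 10/7
L_2(6) = (10)·(9)·(2)/[(7)·(6)·(-1)] = -30/7
L_3(6) = (10)·(9)·(3)/[(8)·(7)·(1)] = 135/28
Sum: (-162)·(-27/28) + (-65)·(10/7) + 97·(-30/7) + 222·(135/28) = 718

718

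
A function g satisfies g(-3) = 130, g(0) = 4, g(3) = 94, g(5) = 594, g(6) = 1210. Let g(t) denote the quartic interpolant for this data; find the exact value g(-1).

Using Newton's divided-difference form:
g[-3,0] = (4 - 130) / (0 - (-3)) = -42
g[0,3] = (94 - 4) / (3 - 0) = 30
g[3,5] = (594 - 94) / (5 - 3) = 250
g[5,6] = (1210 - 594) / (6 - 5) = 616
g[-3,0,3] = (30 - (-42)) / (3 - (-3)) = 12
g[0,3,5] = (250 - 30) / (5 - 0) = 44
g[3,5,6] = (616 - 250) / (6 - 3) = 122
g[-3,0,3,5] = (44 - 12) / (5 - (-3)) = 4
g[0,3,5,6] = (122 - 44) / (6 - 0) = 13
g[-3,0,3,5,6] = (13 - 4) / (6 - (-3)) = 1
g(-1) = 130 + (-42)·(2) + 12·(2)·(-1) + 4·(2)·(-1)·(-4) + 1·(2)·(-1)·(-4)·(-6) = 6

6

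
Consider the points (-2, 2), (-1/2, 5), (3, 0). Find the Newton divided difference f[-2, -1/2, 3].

-24/35

f[-2,-1/2] = (5 - 2) / (-1/2 - (-2)) = 2
f[-1/2,3] = (0 - 5) / (3 - (-1/2)) = -10/7
f[-2,-1/2,3] = (-10/7 - 2) / (3 - (-2)) = -24/35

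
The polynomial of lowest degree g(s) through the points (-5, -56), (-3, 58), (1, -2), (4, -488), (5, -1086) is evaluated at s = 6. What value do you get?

-2102

Evaluate each Lagrange basis at s = 6:
L_0(6) = (9)·(5)·(2)·(1)/[(-2)·(-6)·(-9)·(-10)] = 1/12
L_1(6) = (11)·(5)·(2)·(1)/[(2)·(-4)·(-7)·(-8)] = -55/224
L_2(6) = (11)·(9)·(2)·(1)/[(6)·(4)·(-3)·(-4)] = 11/16
L_3(6) = (11)·(9)·(5)·(1)/[(9)·(7)·(3)·(-1)] = -55/21
L_4(6) = (11)·(9)·(5)·(2)/[(10)·(8)·(4)·(1)] = 99/32
Sum: (-56)·(1/12) + 58·(-55/224) + (-2)·(11/16) + (-488)·(-55/21) + (-1086)·(99/32) = -2102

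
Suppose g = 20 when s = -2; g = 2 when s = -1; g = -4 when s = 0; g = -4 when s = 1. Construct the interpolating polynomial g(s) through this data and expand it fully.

Newton's divided differences:
g[-2,-1] = (2 - 20) / (-1 - (-2)) = -18
g[-1,0] = (-4 - 2) / (0 - (-1)) = -6
g[0,1] = (-4 - (-4)) / (1 - 0) = 0
g[-2,-1,0] = (-6 - (-18)) / (0 - (-2)) = 6
g[-1,0,1] = (0 - (-6)) / (1 - (-1)) = 3
g[-2,-1,0,1] = (3 - 6) / (1 - (-2)) = -1
g(s) = 20 + (-18)·(s + 2) + 6·(s + 2)(s + 1) + (-1)·(s + 2)(s + 1)s
Expanding: g(s) = -s^3 + 3s^2 - 2s - 4

g(s) = -s^3 + 3s^2 - 2s - 4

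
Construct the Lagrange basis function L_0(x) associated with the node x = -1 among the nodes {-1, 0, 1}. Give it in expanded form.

L_0(x) = x(x - 1) / [(-1)·(-2)]
       = (x^2 - x) / (2)

L_0(x) = (1/2)x^2 - (1/2)x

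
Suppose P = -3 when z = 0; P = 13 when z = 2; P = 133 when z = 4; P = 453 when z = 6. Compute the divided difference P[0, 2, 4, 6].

2

P[0,2] = (13 - (-3)) / (2 - 0) = 8
P[2,4] = (133 - 13) / (4 - 2) = 60
P[4,6] = (453 - 133) / (6 - 4) = 160
P[0,2,4] = (60 - 8) / (4 - 0) = 13
P[2,4,6] = (160 - 60) / (6 - 2) = 25
P[0,2,4,6] = (25 - 13) / (6 - 0) = 2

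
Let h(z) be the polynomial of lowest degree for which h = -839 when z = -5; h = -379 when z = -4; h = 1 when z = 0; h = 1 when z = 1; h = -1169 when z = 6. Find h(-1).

-7

Using Newton's divided-difference form:
h[-5,-4] = (-379 - (-839)) / (-4 - (-5)) = 460
h[-4,0] = (1 - (-379)) / (0 - (-4)) = 95
h[0,1] = (1 - 1) / (1 - 0) = 0
h[1,6] = (-1169 - 1) / (6 - 1) = -234
h[-5,-4,0] = (95 - 460) / (0 - (-5)) = -73
h[-4,0,1] = (0 - 95) / (1 - (-4)) = -19
h[0,1,6] = (-234 - 0) / (6 - 0) = -39
h[-5,-4,0,1] = (-19 - (-73)) / (1 - (-5)) = 9
h[-4,0,1,6] = (-39 - (-19)) / (6 - (-4)) = -2
h[-5,-4,0,1,6] = (-2 - 9) / (6 - (-5)) = -1
h(-1) = -839 + 460·(4) + (-73)·(4)·(3) + 9·(4)·(3)·(-1) + (-1)·(4)·(3)·(-1)·(-2) = -7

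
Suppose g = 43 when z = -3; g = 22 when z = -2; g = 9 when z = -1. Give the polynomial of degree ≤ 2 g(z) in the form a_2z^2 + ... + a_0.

g(z) = 4z^2 - z + 4

Newton's divided differences:
g[-3,-2] = (22 - 43) / (-2 - (-3)) = -21
g[-2,-1] = (9 - 22) / (-1 - (-2)) = -13
g[-3,-2,-1] = (-13 - (-21)) / (-1 - (-3)) = 4
g(z) = 43 + (-21)·(z + 3) + 4·(z + 3)(z + 2)
Expanding: g(z) = 4z^2 - z + 4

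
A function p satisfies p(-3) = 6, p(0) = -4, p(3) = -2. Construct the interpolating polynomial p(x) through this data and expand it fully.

p(x) = (2/3)x^2 - (4/3)x - 4

L_0(x) = x(x - 3) / [18] = (1/18)x^2 - (1/6)x
L_1(x) = (x + 3)(x - 3) / [-9] = -(1/9)x^2 + 1
L_2(x) = (x + 3)x / [18] = (1/18)x^2 + (1/6)x
p(x) = 6·L_0 + (-4)·L_1 + (-2)·L_2
  6·L_0(x) = (1/3)x^2 - x
  (-4)·L_1(x) = (4/9)x^2 - 4
  (-2)·L_2(x) = -(1/9)x^2 - (1/3)x
Adding term by term: (2/3)x^2 - (4/3)x - 4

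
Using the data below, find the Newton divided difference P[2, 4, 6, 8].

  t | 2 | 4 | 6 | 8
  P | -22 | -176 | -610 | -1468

-3

P[2,4] = (-176 - (-22)) / (4 - 2) = -77
P[4,6] = (-610 - (-176)) / (6 - 4) = -217
P[6,8] = (-1468 - (-610)) / (8 - 6) = -429
P[2,4,6] = (-217 - (-77)) / (6 - 2) = -35
P[4,6,8] = (-429 - (-217)) / (8 - 4) = -53
P[2,4,6,8] = (-53 - (-35)) / (8 - 2) = -3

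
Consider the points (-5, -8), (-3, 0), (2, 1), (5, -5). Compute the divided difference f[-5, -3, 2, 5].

f[-5,-3] = (0 - (-8)) / (-3 - (-5)) = 4
f[-3,2] = (1 - 0) / (2 - (-3)) = 1/5
f[2,5] = (-5 - 1) / (5 - 2) = -2
f[-5,-3,2] = (1/5 - 4) / (2 - (-5)) = -19/35
f[-3,2,5] = (-2 - 1/5) / (5 - (-3)) = -11/40
f[-5,-3,2,5] = (-11/40 - (-19/35)) / (5 - (-5)) = 3/112

3/112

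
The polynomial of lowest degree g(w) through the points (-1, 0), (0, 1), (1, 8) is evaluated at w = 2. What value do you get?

Using Newton's divided-difference form:
g[-1,0] = (1 - 0) / (0 - (-1)) = 1
g[0,1] = (8 - 1) / (1 - 0) = 7
g[-1,0,1] = (7 - 1) / (1 - (-1)) = 3
g(2) = 0 + 1·(3) + 3·(3)·(2) = 21

21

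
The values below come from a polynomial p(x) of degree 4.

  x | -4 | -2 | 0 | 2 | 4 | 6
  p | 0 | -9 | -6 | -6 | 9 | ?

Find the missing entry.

90

The 5 known values determine p uniquely (degree ≤ 4).
Evaluate each Lagrange basis at x = 6:
L_0(6) = (8)·(6)·(4)·(2)/[(-2)·(-4)·(-6)·(-8)] = 1
L_1(6) = (10)·(6)·(4)·(2)/[(2)·(-2)·(-4)·(-6)] = -5
L_2(6) = (10)·(8)·(4)·(2)/[(4)·(2)·(-2)·(-4)] = 10
L_3(6) = (10)·(8)·(6)·(2)/[(6)·(4)·(2)·(-2)] = -10
L_4(6) = (10)·(8)·(6)·(4)/[(8)·(6)·(4)·(2)] = 5
Sum: 0 + (-9)·(-5) + (-6)·(10) + (-6)·(-10) + 9·(5) = 90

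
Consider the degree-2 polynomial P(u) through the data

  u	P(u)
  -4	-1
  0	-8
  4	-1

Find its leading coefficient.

7/16

The leading coefficient equals the top divided difference P[-4,0,4].
P[-4,0] = (-8 - (-1)) / (0 - (-4)) = -7/4
P[0,4] = (-1 - (-8)) / (4 - 0) = 7/4
P[-4,0,4] = (7/4 - (-7/4)) / (4 - (-4)) = 7/16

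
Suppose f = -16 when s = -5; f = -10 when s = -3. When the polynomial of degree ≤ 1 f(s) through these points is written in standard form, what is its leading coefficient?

L_0(s) = (s + 3) / [-2] = -(1/2)s - 3/2
L_1(s) = (s + 5) / [2] = (1/2)s + 5/2
f(s) = (-16)·L_0 + (-10)·L_1
Only the coefficient of s is needed; take it from each L_i and combine:
(-16)·(-1/2) + (-10)·(1/2) = 3

3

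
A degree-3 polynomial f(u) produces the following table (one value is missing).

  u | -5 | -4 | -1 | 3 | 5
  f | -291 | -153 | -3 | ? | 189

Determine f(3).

The 4 known values determine f uniquely (degree ≤ 3).
Evaluate each Lagrange basis at u = 3:
L_0(3) = (7)·(4)·(-2)/[(-1)·(-4)·(-10)] = 7/5
L_1(3) = (8)·(4)·(-2)/[(1)·(-3)·(-9)] = -64/27
L_2(3) = (8)·(7)·(-2)/[(4)·(3)·(-6)] = 14/9
L_3(3) = (8)·(7)·(4)/[(10)·(9)·(6)] = 56/135
Sum: (-291)·(7/5) + (-153)·(-64/27) + (-3)·(14/9) + 189·(56/135) = 29

29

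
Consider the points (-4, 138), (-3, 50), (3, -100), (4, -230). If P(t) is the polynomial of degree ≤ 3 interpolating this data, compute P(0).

2

L_0(0) = (3)·(-3)·(-4)/[(-1)·(-7)·(-8)] = -9/14
L_1(0) = (4)·(-3)·(-4)/[(1)·(-6)·(-7)] = 8/7
L_2(0) = (4)·(3)·(-4)/[(7)·(6)·(-1)] = 8/7
L_3(0) = (4)·(3)·(-3)/[(8)·(7)·(1)] = -9/14
Sum: 138·(-9/14) + 50·(8/7) + (-100)·(8/7) + (-230)·(-9/14) = 2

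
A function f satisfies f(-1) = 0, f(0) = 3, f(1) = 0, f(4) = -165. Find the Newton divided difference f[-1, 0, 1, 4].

f[-1,0] = (3 - 0) / (0 - (-1)) = 3
f[0,1] = (0 - 3) / (1 - 0) = -3
f[1,4] = (-165 - 0) / (4 - 1) = -55
f[-1,0,1] = (-3 - 3) / (1 - (-1)) = -3
f[0,1,4] = (-55 - (-3)) / (4 - 0) = -13
f[-1,0,1,4] = (-13 - (-3)) / (4 - (-1)) = -2

-2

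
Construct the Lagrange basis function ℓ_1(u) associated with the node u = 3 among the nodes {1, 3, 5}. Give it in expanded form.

ℓ_1(u) = (u - 1)(u - 5) / [(2)·(-2)]
       = (u^2 - 6u + 5) / (-4)

ℓ_1(u) = -(1/4)u^2 + (3/2)u - 5/4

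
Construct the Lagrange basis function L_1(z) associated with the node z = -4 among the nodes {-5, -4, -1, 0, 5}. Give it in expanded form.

L_1(z) = -(1/108)z^4 - (1/108)z^3 + (25/108)z^2 + (25/108)z

L_1(z) = (z + 5)(z + 1)z(z - 5) / [(1)·(-3)·(-4)·(-9)]
       = (z^4 + z^3 - 25z^2 - 25z) / (-108)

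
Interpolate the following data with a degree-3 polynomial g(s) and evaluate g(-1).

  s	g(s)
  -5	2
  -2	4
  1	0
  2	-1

20/7

Using Newton's divided-difference form:
g[-5,-2] = (4 - 2) / (-2 - (-5)) = 2/3
g[-2,1] = (0 - 4) / (1 - (-2)) = -4/3
g[1,2] = (-1 - 0) / (2 - 1) = -1
g[-5,-2,1] = (-4/3 - 2/3) / (1 - (-5)) = -1/3
g[-2,1,2] = (-1 - (-4/3)) / (2 - (-2)) = 1/12
g[-5,-2,1,2] = (1/12 - (-1/3)) / (2 - (-5)) = 5/84
g(-1) = 2 + (2/3)·(4) + (-1/3)·(4)·(1) + (5/84)·(4)·(1)·(-2) = 20/7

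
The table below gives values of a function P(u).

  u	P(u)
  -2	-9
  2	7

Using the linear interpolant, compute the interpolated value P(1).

3

Evaluate each Lagrange basis at u = 1:
L_0(1) = (-1)/[(-4)] = 1/4
L_1(1) = (3)/[(4)] = 3/4
Sum: (-9)·(1/4) + 7·(3/4) = 3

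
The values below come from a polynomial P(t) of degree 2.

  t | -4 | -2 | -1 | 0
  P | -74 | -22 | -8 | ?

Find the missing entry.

-2

The 3 known values determine P uniquely (degree ≤ 2).
L_0(0) = (2)·(1)/[(-2)·(-3)] = 1/3
L_1(0) = (4)·(1)/[(2)·(-1)] = -2
L_2(0) = (4)·(2)/[(3)·(1)] = 8/3
Sum: (-74)·(1/3) + (-22)·(-2) + (-8)·(8/3) = -2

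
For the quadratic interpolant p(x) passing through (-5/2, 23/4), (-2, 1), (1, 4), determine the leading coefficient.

L_0(x) = (x + 2)(x - 1) / [7/4] = (4/7)x^2 + (4/7)x - 8/7
L_1(x) = (x + 5/2)(x - 1) / [-3/2] = -(2/3)x^2 - x + 5/3
L_2(x) = (x + 5/2)(x + 2) / [21/2] = (2/21)x^2 + (3/7)x + 10/21
p(x) = (23/4)·L_0 + 1·L_1 + 4·L_2
Only the coefficient of x^2 is needed; take it from each L_i and combine:
(23/4)·(4/7) + 1·(-2/3) + 4·(2/21) = 3

3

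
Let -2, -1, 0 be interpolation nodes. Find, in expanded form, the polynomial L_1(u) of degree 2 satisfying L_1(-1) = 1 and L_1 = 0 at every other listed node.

L_1(u) = (u + 2)u / [(1)·(-1)]
       = (u^2 + 2u) / (-1)

L_1(u) = -u^2 - 2u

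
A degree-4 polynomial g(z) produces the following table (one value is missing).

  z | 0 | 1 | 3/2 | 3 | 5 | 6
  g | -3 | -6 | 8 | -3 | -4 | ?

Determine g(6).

2144/7

The 5 known values determine g uniquely (degree ≤ 4).
L_0(6) = (5)·(9/2)·(3)·(1)/[(-1)·(-3/2)·(-3)·(-5)] = 3
L_1(6) = (6)·(9/2)·(3)·(1)/[(1)·(-1/2)·(-2)·(-4)] = -81/4
L_2(6) = (6)·(5)·(3)·(1)/[(3/2)·(1/2)·(-3/2)·(-7/2)] = 160/7
L_3(6) = (6)·(5)·(9/2)·(1)/[(3)·(2)·(3/2)·(-2)] = -15/2
L_4(6) = (6)·(5)·(9/2)·(3)/[(5)·(4)·(7/2)·(2)] = 81/28
Sum: (-3)·(3) + (-6)·(-81/4) + 8·(160/7) + (-3)·(-15/2) + (-4)·(81/28) = 2144/7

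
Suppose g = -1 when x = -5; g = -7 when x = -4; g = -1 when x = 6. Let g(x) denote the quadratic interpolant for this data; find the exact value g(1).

L_0(1) = (5)·(-5)/[(-1)·(-11)] = -25/11
L_1(1) = (6)·(-5)/[(1)·(-10)] = 3
L_2(1) = (6)·(5)/[(11)·(10)] = 3/11
Sum: (-1)·(-25/11) + (-7)·(3) + (-1)·(3/11) = -19

-19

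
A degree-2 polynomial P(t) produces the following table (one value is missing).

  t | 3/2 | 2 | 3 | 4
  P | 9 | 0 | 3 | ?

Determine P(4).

The 3 known values determine P uniquely (degree ≤ 2).
L_0(4) = (2)·(1)/[(-1/2)·(-3/2)] = 8/3
L_1(4) = (5/2)·(1)/[(1/2)·(-1)] = -5
L_2(4) = (5/2)·(2)/[(3/2)·(1)] = 10/3
Sum: 9·(8/3) + 0 + 3·(10/3) = 34

34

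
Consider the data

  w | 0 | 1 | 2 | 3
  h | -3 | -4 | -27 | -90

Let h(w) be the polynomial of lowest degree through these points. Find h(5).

Evaluate each Lagrange basis at w = 5:
L_0(5) = (4)·(3)·(2)/[(-1)·(-2)·(-3)] = -4
L_1(5) = (5)·(3)·(2)/[(1)·(-1)·(-2)] = 15
L_2(5) = (5)·(4)·(2)/[(2)·(1)·(-1)] = -20
L_3(5) = (5)·(4)·(3)/[(3)·(2)·(1)] = 10
Sum: (-3)·(-4) + (-4)·(15) + (-27)·(-20) + (-90)·(10) = -408

-408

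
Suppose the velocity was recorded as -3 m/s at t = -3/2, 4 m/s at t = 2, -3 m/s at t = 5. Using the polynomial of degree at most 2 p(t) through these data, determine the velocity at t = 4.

2/3

Using Newton's divided-difference form:
p[-3/2,2] = (4 - (-3)) / (2 - (-3/2)) = 2
p[2,5] = (-3 - 4) / (5 - 2) = -7/3
p[-3/2,2,5] = (-7/3 - 2) / (5 - (-3/2)) = -2/3
p(4) = -3 + 2·(11/2) + (-2/3)·(11/2)·(2) = 2/3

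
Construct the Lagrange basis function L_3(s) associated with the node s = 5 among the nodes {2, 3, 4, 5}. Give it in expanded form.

L_3(s) = (s - 2)(s - 3)(s - 4) / [(3)·(2)·(1)]
       = (s^3 - 9s^2 + 26s - 24) / (6)

L_3(s) = (1/6)s^3 - (3/2)s^2 + (13/3)s - 4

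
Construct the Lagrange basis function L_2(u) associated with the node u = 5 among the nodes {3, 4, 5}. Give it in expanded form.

L_2(u) = (u - 3)(u - 4) / [(2)·(1)]
       = (u^2 - 7u + 12) / (2)

L_2(u) = (1/2)u^2 - (7/2)u + 6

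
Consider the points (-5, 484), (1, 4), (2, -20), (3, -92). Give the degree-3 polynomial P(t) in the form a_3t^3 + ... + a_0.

Newton's divided differences:
P[-5,1] = (4 - 484) / (1 - (-5)) = -80
P[1,2] = (-20 - 4) / (2 - 1) = -24
P[2,3] = (-92 - (-20)) / (3 - 2) = -72
P[-5,1,2] = (-24 - (-80)) / (2 - (-5)) = 8
P[1,2,3] = (-72 - (-24)) / (3 - 1) = -24
P[-5,1,2,3] = (-24 - 8) / (3 - (-5)) = -4
P(t) = 484 + (-80)·(t + 5) + 8·(t + 5)(t - 1) + (-4)·(t + 5)(t - 1)(t - 2)
Expanding: P(t) = -4t^3 + 4t + 4

P(t) = -4t^3 + 4t + 4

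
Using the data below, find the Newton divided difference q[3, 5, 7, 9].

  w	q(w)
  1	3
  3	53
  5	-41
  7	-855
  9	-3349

q[3,5] = (-41 - 53) / (5 - 3) = -47
q[5,7] = (-855 - (-41)) / (7 - 5) = -407
q[7,9] = (-3349 - (-855)) / (9 - 7) = -1247
q[3,5,7] = (-407 - (-47)) / (7 - 3) = -90
q[5,7,9] = (-1247 - (-407)) / (9 - 5) = -210
q[3,5,7,9] = (-210 - (-90)) / (9 - 3) = -20

-20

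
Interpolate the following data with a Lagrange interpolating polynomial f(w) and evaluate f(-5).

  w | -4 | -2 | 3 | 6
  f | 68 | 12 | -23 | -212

L_0(-5) = (-3)·(-8)·(-11)/[(-2)·(-7)·(-10)] = 66/35
L_1(-5) = (-1)·(-8)·(-11)/[(2)·(-5)·(-8)] = -11/10
L_2(-5) = (-1)·(-3)·(-11)/[(7)·(5)·(-3)] = 11/35
L_3(-5) = (-1)·(-3)·(-8)/[(10)·(8)·(3)] = -1/10
Sum: 68·(66/35) + 12·(-11/10) + (-23)·(11/35) + (-212)·(-1/10) = 129

129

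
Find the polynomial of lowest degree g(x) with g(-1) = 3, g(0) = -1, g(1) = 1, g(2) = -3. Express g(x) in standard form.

g(x) = -2x^3 + 3x^2 + x - 1

Build the Lagrange basis polynomials:
L_0(x) = x(x - 1)(x - 2) / [-6] = -(1/6)x^3 + (1/2)x^2 - (1/3)x
L_1(x) = (x + 1)(x - 1)(x - 2) / [2] = (1/2)x^3 - x^2 - (1/2)x + 1
L_2(x) = (x + 1)x(x - 2) / [-2] = -(1/2)x^3 + (1/2)x^2 + x
L_3(x) = (x + 1)x(x - 1) / [6] = (1/6)x^3 - (1/6)x
g(x) = 3·L_0 + (-1)·L_1 + 1·L_2 + (-3)·L_3
  3·L_0(x) = -(1/2)x^3 + (3/2)x^2 - x
  (-1)·L_1(x) = -(1/2)x^3 + x^2 + (1/2)x - 1
  1·L_2(x) = -(1/2)x^3 + (1/2)x^2 + x
  (-3)·L_3(x) = -(1/2)x^3 + (1/2)x
Adding term by term: -2x^3 + 3x^2 + x - 1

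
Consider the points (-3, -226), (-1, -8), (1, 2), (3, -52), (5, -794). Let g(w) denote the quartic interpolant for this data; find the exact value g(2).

Using Newton's divided-difference form:
g[-3,-1] = (-8 - (-226)) / (-1 - (-3)) = 109
g[-1,1] = (2 - (-8)) / (1 - (-1)) = 5
g[1,3] = (-52 - 2) / (3 - 1) = -27
g[3,5] = (-794 - (-52)) / (5 - 3) = -371
g[-3,-1,1] = (5 - 109) / (1 - (-3)) = -26
g[-1,1,3] = (-27 - 5) / (3 - (-1)) = -8
g[1,3,5] = (-371 - (-27)) / (5 - 1) = -86
g[-3,-1,1,3] = (-8 - (-26)) / (3 - (-3)) = 3
g[-1,1,3,5] = (-86 - (-8)) / (5 - (-1)) = -13
g[-3,-1,1,3,5] = (-13 - 3) / (5 - (-3)) = -2
g(2) = -226 + 109·(5) + (-26)·(5)·(3) + 3·(5)·(3)·(1) + (-2)·(5)·(3)·(1)·(-1) = 4

4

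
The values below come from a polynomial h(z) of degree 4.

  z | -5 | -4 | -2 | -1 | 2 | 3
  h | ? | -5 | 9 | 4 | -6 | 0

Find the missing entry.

The 5 known values determine h uniquely (degree ≤ 4).
Evaluate each Lagrange basis at z = -5:
L_0(-5) = (-3)·(-4)·(-7)·(-8)/[(-2)·(-3)·(-6)·(-7)] = 8/3
L_1(-5) = (-1)·(-4)·(-7)·(-8)/[(2)·(-1)·(-4)·(-5)] = -28/5
L_2(-5) = (-1)·(-3)·(-7)·(-8)/[(3)·(1)·(-3)·(-4)] = 14/3
L_3(-5) = (-1)·(-3)·(-4)·(-8)/[(6)·(4)·(3)·(-1)] = -4/3
L_4(-5) = (-1)·(-3)·(-4)·(-7)/[(7)·(5)·(4)·(1)] = 3/5
Sum: (-5)·(8/3) + 9·(-28/5) + 4·(14/3) + (-6)·(-4/3) + 0 = -556/15

-556/15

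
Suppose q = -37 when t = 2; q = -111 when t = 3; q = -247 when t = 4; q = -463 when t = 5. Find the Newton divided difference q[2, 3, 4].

q[2,3] = (-111 - (-37)) / (3 - 2) = -74
q[3,4] = (-247 - (-111)) / (4 - 3) = -136
q[2,3,4] = (-136 - (-74)) / (4 - 2) = -31

-31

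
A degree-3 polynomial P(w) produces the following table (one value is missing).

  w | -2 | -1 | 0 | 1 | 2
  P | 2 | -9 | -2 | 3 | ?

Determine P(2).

The 4 known values determine P uniquely (degree ≤ 3).
L_0(2) = (3)·(2)·(1)/[(-1)·(-2)·(-3)] = -1
L_1(2) = (4)·(2)·(1)/[(1)·(-1)·(-2)] = 4
L_2(2) = (4)·(3)·(1)/[(2)·(1)·(-1)] = -6
L_3(2) = (4)·(3)·(2)/[(3)·(2)·(1)] = 4
Sum: 2·(-1) + (-9)·(4) + (-2)·(-6) + 3·(4) = -14

-14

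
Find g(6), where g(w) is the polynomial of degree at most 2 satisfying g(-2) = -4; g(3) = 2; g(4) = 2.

Evaluate each Lagrange basis at w = 6:
L_0(6) = (3)·(2)/[(-5)·(-6)] = 1/5
L_1(6) = (8)·(2)/[(5)·(-1)] = -16/5
L_2(6) = (8)·(3)/[(6)·(1)] = 4
Sum: (-4)·(1/5) + 2·(-16/5) + 2·(4) = 4/5

4/5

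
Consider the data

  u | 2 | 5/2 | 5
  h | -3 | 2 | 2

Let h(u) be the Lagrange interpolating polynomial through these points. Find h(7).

-28

L_0(7) = (9/2)·(2)/[(-1/2)·(-3)] = 6
L_1(7) = (5)·(2)/[(1/2)·(-5/2)] = -8
L_2(7) = (5)·(9/2)/[(3)·(5/2)] = 3
Sum: (-3)·(6) + 2·(-8) + 2·(3) = -28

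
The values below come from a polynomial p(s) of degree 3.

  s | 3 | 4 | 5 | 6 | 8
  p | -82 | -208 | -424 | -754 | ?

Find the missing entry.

-1852

The 4 known values determine p uniquely (degree ≤ 3).
Evaluate each Lagrange basis at s = 8:
L_0(8) = (4)·(3)·(2)/[(-1)·(-2)·(-3)] = -4
L_1(8) = (5)·(3)·(2)/[(1)·(-1)·(-2)] = 15
L_2(8) = (5)·(4)·(2)/[(2)·(1)·(-1)] = -20
L_3(8) = (5)·(4)·(3)/[(3)·(2)·(1)] = 10
Sum: (-82)·(-4) + (-208)·(15) + (-424)·(-20) + (-754)·(10) = -1852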